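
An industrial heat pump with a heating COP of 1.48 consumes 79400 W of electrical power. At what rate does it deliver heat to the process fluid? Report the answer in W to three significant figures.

Q̇_H = COP_HP × Ẇ = 1.48 × 79400 = 117500 W.

118000 W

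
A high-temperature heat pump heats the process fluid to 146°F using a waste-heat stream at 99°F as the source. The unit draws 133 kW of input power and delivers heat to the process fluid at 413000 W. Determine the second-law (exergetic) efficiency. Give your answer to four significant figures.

0.2410

Converting, Q̇_H = 413000 W = 413.0 kW, so COP_actual = Q̇_H/Ẇ = 413.0/133.0 = 3.105.
In absolute terms T_C = 310.37 K and T_H = 336.48 K, so ΔT = 26.11 K.
COP_Carnot = T_H/ΔT = 336.48/26.11 = 12.89.
η_II = COP_actual/COP_Carnot = 3.105/12.89 = 0.2410.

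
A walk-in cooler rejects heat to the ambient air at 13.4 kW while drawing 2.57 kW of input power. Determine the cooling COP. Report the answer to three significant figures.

The first law gives Q̇_H = Q̇_C + Ẇ, so the three rates are Q̇_C = 10.83, Q̇_H = 13.40, Ẇ = 2.570 kW.
COP_R = Q̇_C/Ẇ = 10.83/2.570 = 4.214.

4.21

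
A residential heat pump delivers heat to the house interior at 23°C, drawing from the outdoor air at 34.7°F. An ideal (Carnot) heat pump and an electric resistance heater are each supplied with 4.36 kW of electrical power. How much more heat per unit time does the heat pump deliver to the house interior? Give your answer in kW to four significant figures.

55.70 kW

In absolute terms T_C = 274.65 K and T_H = 296.15 K, so ΔT = 21.50 K.
COP_Carnot = T_H/ΔT = 296.15/21.50 = 13.77.
The heat pump delivers Q̇_H = COP × Ẇ = 60.06 kW; the resistance heater delivers Ẇ = 4.360 kW.
Extra = (COP − 1)·Ẇ = 55.70 kW.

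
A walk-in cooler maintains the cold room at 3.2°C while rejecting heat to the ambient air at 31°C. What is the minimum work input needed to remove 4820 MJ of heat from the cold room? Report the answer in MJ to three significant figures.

In absolute terms T_C = 276.35 K and T_H = 304.15 K, so ΔT = 27.80 K.
The reversible limit is COP_R = T_C/ΔT = 9.941, so W_min = Q_C/COP = Q_C·ΔT/T_C.
W_min = 4820 × 27.80/276.35 = 484.9 MJ.

485 MJ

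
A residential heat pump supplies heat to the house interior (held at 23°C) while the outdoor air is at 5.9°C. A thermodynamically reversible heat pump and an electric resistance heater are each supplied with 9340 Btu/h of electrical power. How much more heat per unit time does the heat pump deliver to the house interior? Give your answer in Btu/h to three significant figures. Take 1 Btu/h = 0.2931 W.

In absolute terms T_C = 279.05 K and T_H = 296.15 K, so ΔT = 17.10 K.
COP_Carnot = T_H/ΔT = 296.15/17.10 = 17.32.
The heat pump delivers Q̇_H = COP × Ẇ = 161800 Btu/h; the resistance heater delivers Ẇ = 9340 Btu/h.
Extra = (COP − 1)·Ẇ = 152400 Btu/h.

152000 Btu/h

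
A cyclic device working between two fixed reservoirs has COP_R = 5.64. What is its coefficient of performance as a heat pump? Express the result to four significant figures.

6.640

The first law on one cycle gives Q_H = Q_C + W, so Q_H/W = Q_C/W + 1.
COP_HP = COP_R + 1 = 5.64 + 1 = 6.64.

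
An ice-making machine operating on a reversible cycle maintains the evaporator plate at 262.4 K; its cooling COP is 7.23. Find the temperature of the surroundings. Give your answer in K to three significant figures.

COP_R = T_C/(T_H − T_C) gives T_H − T_C = T_C/COP.
With T_C = 262.40 K, T_H = 262.40 × (1 + 1/7.23) = 298.69 K.

299 K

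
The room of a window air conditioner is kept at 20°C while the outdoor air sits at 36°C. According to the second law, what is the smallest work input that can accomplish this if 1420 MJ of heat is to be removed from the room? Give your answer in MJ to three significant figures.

77.5 MJ

In absolute terms T_C = 293.15 K and T_H = 309.15 K, so ΔT = 16.00 K.
The reversible limit is COP_R = T_C/ΔT = 18.32, so W_min = Q_C/COP = Q_C·ΔT/T_C.
W_min = 1420 × 16.00/293.15 = 77.50 MJ.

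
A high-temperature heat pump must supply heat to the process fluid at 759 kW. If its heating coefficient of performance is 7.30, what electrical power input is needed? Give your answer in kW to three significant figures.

Ẇ = Q̇_H/COP_HP = 759.0/7.30 = 104.0 kW.

104 kW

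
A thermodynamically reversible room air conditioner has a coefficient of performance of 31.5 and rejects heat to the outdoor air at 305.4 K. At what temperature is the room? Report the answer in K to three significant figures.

296 K

For a Carnot refrigerator COP_R = T_C/(T_H − T_C), so T_C = COP·T_H/(1 + COP).
With T_H = 305.40 K, T_C = 31.5 × 305.40/32.50 = 296.00 K.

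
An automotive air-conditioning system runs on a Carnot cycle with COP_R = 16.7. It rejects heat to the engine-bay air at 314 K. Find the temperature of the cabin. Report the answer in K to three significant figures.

296 K

For a Carnot refrigerator COP_R = T_C/(T_H − T_C), so T_C = COP·T_H/(1 + COP).
With T_H = 314.00 K, T_C = 16.7 × 314.00/17.70 = 296.26 K.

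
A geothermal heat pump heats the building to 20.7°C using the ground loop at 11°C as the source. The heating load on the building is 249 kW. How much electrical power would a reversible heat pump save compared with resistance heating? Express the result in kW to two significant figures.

In absolute terms T_C = 284.15 K and T_H = 293.85 K, so ΔT = 9.700 K.
COP_Carnot = T_H/ΔT = 293.85/9.700 = 30.29.
Resistance heating needs Ẇ_res = Q̇_H = 249.0 kW; the reversible heat pump needs only Ẇ_hp = Q̇_H/COP = 8.219 kW.
Saving = 249.0 − 8.219 = 240.8 kW.

240 kW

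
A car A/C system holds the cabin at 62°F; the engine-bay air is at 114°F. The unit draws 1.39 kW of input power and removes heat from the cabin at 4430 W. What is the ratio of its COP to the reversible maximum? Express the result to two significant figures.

Converting, Q̇_C = 4430 W = 4.430 kW, so COP_actual = Q̇_C/Ẇ = 4.430/1.390 = 3.187.
In absolute terms T_C = 289.82 K and T_H = 318.71 K, so ΔT = 28.89 K.
COP_Carnot = T_C/ΔT = 289.82/28.89 = 10.03.
η_II = COP_actual/COP_Carnot = 3.187/10.03 = 0.3177.

0.32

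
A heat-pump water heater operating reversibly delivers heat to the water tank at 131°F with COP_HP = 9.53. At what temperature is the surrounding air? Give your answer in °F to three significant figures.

COP_HP = T_H/(T_H − T_C) gives T_H − T_C = T_H/COP.
With T_H = 328.15 K, T_C = 328.15 × (1 − 1/9.53) = 293.72 K.
Converting, 293.72 K = 69.02°F.

69.0 °F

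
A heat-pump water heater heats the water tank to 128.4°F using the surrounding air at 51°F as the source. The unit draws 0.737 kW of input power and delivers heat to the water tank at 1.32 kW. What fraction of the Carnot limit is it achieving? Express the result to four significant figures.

0.2357

COP_actual = Q̇_H/Ẇ = 1.320/0.7370 = 1.791.
In absolute terms T_C = 283.71 K and T_H = 326.71 K, so ΔT = 43.00 K.
COP_Carnot = T_H/ΔT = 326.71/43.00 = 7.598.
η_II = COP_actual/COP_Carnot = 1.791/7.598 = 0.2357.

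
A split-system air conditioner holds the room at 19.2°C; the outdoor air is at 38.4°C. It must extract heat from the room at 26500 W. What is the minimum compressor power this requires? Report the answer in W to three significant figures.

In absolute terms T_C = 292.35 K and T_H = 311.55 K, so ΔT = 19.20 K.
COP_Carnot = T_C/ΔT = 292.35/19.20 = 15.23.
Ẇ_min = Q̇/COP_Carnot = 26500/15.23 = 1740 W.

1740 W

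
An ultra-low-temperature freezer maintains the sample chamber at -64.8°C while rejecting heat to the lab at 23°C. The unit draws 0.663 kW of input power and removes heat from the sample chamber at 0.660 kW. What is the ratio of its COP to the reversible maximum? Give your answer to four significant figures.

COP_actual = Q̇_C/Ẇ = 0.6600/0.6630 = 0.9955.
In absolute terms T_C = 208.35 K and T_H = 296.15 K, so ΔT = 87.80 K.
COP_Carnot = T_C/ΔT = 208.35/87.80 = 2.373.
η_II = COP_actual/COP_Carnot = 0.9955/2.373 = 0.4195.

0.4195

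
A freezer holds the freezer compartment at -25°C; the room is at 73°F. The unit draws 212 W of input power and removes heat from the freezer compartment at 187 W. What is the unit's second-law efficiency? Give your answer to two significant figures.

COP_actual = Q̇_C/Ẇ = 187.0/212.0 = 0.8821.
In absolute terms T_C = 248.15 K and T_H = 295.93 K, so ΔT = 47.78 K.
COP_Carnot = T_C/ΔT = 248.15/47.78 = 5.194.
η_II = COP_actual/COP_Carnot = 0.8821/5.194 = 0.1698.

0.17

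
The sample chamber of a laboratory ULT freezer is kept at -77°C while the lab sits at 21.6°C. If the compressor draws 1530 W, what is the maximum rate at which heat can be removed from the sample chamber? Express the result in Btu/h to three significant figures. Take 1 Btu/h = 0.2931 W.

In absolute terms T_C = 196.15 K and T_H = 294.75 K, so ΔT = 98.60 K.
COP_Carnot = T_C/ΔT = 196.15/98.60 = 1.989.
Q̇_max = COP_Carnot × Ẇ = 1.989 × 1530 W = 3044 W = 10380 Btu/h.

10400 Btu/h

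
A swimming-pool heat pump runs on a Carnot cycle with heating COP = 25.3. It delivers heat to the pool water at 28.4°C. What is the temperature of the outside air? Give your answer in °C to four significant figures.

16.48 °C

COP_HP = T_H/(T_H − T_C) gives T_H − T_C = T_H/COP.
With T_H = 301.55 K, T_C = 301.55 × (1 − 1/25.3) = 289.63 K.
Converting, 289.63 K = 16.48°C.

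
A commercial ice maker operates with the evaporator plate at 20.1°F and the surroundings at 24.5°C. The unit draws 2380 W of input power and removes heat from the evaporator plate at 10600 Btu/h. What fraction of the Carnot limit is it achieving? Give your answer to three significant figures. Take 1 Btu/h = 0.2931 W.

Converting, Q̇_C = 10600 Btu/h = 3107 W, so COP_actual = Q̇_C/Ẇ = 3107/2380 = 1.305.
In absolute terms T_C = 266.54 K and T_H = 297.65 K, so ΔT = 31.11 K.
COP_Carnot = T_C/ΔT = 266.54/31.11 = 8.567.
η_II = COP_actual/COP_Carnot = 1.305/8.567 = 0.1524.

0.152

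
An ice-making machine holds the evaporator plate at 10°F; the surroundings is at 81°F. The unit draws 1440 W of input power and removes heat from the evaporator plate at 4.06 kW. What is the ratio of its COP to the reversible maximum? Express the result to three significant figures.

Converting, Q̇_C = 4.060 kW = 4060 W, so COP_actual = Q̇_C/Ẇ = 4060/1440 = 2.819.
In absolute terms T_C = 260.93 K and T_H = 300.37 K, so ΔT = 39.44 K.
COP_Carnot = T_C/ΔT = 260.93/39.44 = 6.615.
η_II = COP_actual/COP_Carnot = 2.819/6.615 = 0.4262.

0.426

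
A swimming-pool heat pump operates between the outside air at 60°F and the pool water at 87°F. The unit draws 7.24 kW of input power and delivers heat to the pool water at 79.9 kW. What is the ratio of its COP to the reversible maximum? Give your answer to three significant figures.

0.545

COP_actual = Q̇_H/Ẇ = 79.90/7.240 = 11.04.
In absolute terms T_C = 288.71 K and T_H = 303.71 K, so ΔT = 15.00 K.
COP_Carnot = T_H/ΔT = 303.71/15.00 = 20.25.
η_II = COP_actual/COP_Carnot = 11.04/20.25 = 0.5451.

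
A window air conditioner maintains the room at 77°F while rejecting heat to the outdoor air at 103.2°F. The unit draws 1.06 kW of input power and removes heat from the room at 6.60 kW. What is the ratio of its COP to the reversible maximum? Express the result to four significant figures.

COP_actual = Q̇_C/Ẇ = 6.600/1.060 = 6.226.
In absolute terms T_C = 298.15 K and T_H = 312.71 K, so ΔT = 14.56 K.
COP_Carnot = T_C/ΔT = 298.15/14.56 = 20.48.
η_II = COP_actual/COP_Carnot = 6.226/20.48 = 0.3040.

0.3040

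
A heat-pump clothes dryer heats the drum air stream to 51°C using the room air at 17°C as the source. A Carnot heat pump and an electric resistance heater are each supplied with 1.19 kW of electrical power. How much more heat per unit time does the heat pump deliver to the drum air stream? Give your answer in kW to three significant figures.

10.2 kW

In absolute terms T_C = 290.15 K and T_H = 324.15 K, so ΔT = 34.00 K.
COP_Carnot = T_H/ΔT = 324.15/34.00 = 9.534.
The heat pump delivers Q̇_H = COP × Ẇ = 11.35 kW; the resistance heater delivers Ẇ = 1.190 kW.
Extra = (COP − 1)·Ẇ = 10.16 kW.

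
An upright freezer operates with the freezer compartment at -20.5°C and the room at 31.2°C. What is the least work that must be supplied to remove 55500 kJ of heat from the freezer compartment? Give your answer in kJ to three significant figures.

11400 kJ

In absolute terms T_C = 252.65 K and T_H = 304.35 K, so ΔT = 51.70 K.
The reversible limit is COP_R = T_C/ΔT = 4.887, so W_min = Q_C/COP = Q_C·ΔT/T_C.
W_min = 55500 × 51.70/252.65 = 11360 kJ.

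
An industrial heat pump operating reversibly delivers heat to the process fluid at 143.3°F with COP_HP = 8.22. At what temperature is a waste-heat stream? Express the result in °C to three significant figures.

21.1 °C

COP_HP = T_H/(T_H − T_C) gives T_H − T_C = T_H/COP.
With T_H = 334.98 K, T_C = 334.98 × (1 − 1/8.22) = 294.23 K.
Converting, 294.23 K = 21.08°C.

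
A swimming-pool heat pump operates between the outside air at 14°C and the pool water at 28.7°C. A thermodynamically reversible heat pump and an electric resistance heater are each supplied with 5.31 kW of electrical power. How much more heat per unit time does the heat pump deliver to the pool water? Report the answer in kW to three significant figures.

In absolute terms T_C = 287.15 K and T_H = 301.85 K, so ΔT = 14.70 K.
COP_Carnot = T_H/ΔT = 301.85/14.70 = 20.53.
The heat pump delivers Q̇_H = COP × Ẇ = 109.0 kW; the resistance heater delivers Ẇ = 5.310 kW.
Extra = (COP − 1)·Ẇ = 103.7 kW.

104 kW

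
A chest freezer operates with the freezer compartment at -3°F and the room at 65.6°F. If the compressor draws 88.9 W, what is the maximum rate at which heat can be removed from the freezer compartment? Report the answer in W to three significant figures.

592 W

In absolute terms T_C = 253.71 K and T_H = 291.82 K, so ΔT = 38.11 K.
COP_Carnot = T_C/ΔT = 253.71/38.11 = 6.657.
Q̇_max = COP_Carnot × Ẇ = 6.657 × 88.90 W = 591.8 W.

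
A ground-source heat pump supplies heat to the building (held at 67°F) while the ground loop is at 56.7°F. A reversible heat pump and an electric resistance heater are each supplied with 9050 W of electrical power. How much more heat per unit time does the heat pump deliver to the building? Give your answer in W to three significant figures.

In absolute terms T_C = 286.87 K and T_H = 292.59 K, so ΔT = 5.722 K.
COP_Carnot = T_H/ΔT = 292.59/5.722 = 51.13.
The heat pump delivers Q̇_H = COP × Ẇ = 462800 W; the resistance heater delivers Ẇ = 9050 W.
Extra = (COP − 1)·Ẇ = 453700 W.

454000 W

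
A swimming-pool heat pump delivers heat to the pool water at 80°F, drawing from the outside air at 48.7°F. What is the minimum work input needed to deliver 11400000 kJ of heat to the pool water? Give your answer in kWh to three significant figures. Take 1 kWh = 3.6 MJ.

In absolute terms T_C = 282.43 K and T_H = 299.82 K, so ΔT = 17.39 K.
The reversible limit is COP_HP = T_H/ΔT = 17.24, so W_min = Q_H/COP = Q_H·ΔT/T_H.
W_min = 11400000 × 17.39/299.82 = 661200 kJ = 183.7 kWh.

184 kWh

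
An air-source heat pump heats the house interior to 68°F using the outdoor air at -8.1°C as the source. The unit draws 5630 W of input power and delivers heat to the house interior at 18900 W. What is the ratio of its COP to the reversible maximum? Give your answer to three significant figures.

0.322

COP_actual = Q̇_H/Ẇ = 18900/5630 = 3.357.
In absolute terms T_C = 265.05 K and T_H = 293.15 K, so ΔT = 28.10 K.
COP_Carnot = T_H/ΔT = 293.15/28.10 = 10.43.
η_II = COP_actual/COP_Carnot = 3.357/10.43 = 0.3218.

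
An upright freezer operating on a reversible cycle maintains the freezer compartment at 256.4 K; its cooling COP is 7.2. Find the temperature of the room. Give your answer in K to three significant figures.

COP_R = T_C/(T_H − T_C) gives T_H − T_C = T_C/COP.
With T_C = 256.40 K, T_H = 256.40 × (1 + 1/7.2) = 292.01 K.

292 K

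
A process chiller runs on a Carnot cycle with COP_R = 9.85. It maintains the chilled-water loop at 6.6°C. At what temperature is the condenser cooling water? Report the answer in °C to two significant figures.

COP_R = T_C/(T_H − T_C) gives T_H − T_C = T_C/COP.
With T_C = 279.75 K, T_H = 279.75 × (1 + 1/9.85) = 308.15 K.
Converting, 308.15 K = 35.00°C.

35 °C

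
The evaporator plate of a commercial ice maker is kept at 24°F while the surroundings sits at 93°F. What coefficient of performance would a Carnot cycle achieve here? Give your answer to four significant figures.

In absolute terms T_C = 268.71 K and T_H = 307.04 K, so ΔT = 38.33 K.
For a reversible cycle, COP_Carnot = T_C/ΔT = 268.71/38.33 = 7.010.

7.010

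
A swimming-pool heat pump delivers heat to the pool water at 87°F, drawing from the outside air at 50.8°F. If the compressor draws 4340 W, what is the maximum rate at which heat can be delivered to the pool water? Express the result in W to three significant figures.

65500 W

In absolute terms T_C = 283.59 K and T_H = 303.71 K, so ΔT = 20.11 K.
COP_Carnot = T_H/ΔT = 303.71/20.11 = 15.10.
Q̇_max = COP_Carnot × Ẇ = 15.10 × 4340 W = 65540 W.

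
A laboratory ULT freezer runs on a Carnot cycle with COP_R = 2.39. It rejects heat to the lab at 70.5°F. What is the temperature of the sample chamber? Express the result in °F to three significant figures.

-85.9 °F

For a Carnot refrigerator COP_R = T_C/(T_H − T_C), so T_C = COP·T_H/(1 + COP).
With T_H = 294.54 K, T_C = 2.39 × 294.54/3.390 = 207.65 K.
Converting, 207.65 K = -85.89°F.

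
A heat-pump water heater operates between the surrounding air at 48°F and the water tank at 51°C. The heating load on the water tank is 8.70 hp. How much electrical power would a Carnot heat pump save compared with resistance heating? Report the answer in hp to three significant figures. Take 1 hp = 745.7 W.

7.57 hp

In absolute terms T_C = 282.04 K and T_H = 324.15 K, so ΔT = 42.11 K.
COP_Carnot = T_H/ΔT = 324.15/42.11 = 7.697.
Resistance heating needs Ẇ_res = Q̇_H = 8.700 hp; the reversible heat pump needs only Ẇ_hp = Q̇_H/COP = 1.130 hp.
Saving = 8.700 − 1.130 = 7.570 hp.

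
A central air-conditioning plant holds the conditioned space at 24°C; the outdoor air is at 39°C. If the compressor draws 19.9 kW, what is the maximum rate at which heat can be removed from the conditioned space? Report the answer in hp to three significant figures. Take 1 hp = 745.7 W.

In absolute terms T_C = 297.15 K and T_H = 312.15 K, so ΔT = 15.00 K.
COP_Carnot = T_C/ΔT = 297.15/15.00 = 19.81.
Q̇_max = COP_Carnot × Ẇ = 19.81 × 19.90 kW = 394.2 kW = 528.7 hp.

529 hp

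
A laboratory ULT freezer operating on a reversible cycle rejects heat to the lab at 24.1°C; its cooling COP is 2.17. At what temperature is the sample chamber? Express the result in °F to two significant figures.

For a Carnot refrigerator COP_R = T_C/(T_H − T_C), so T_C = COP·T_H/(1 + COP).
With T_H = 297.25 K, T_C = 2.17 × 297.25/3.170 = 203.48 K.
Converting, 203.48 K = -93.41°F.

-93 °F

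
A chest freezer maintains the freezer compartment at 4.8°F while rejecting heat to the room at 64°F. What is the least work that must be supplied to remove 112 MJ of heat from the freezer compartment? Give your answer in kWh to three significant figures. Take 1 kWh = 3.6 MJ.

3.97 kWh

In absolute terms T_C = 258.04 K and T_H = 290.93 K, so ΔT = 32.89 K.
The reversible limit is COP_R = T_C/ΔT = 7.846, so W_min = Q_C/COP = Q_C·ΔT/T_C.
W_min = 112.0 × 32.89/258.04 = 14.28 MJ = 3.965 kWh.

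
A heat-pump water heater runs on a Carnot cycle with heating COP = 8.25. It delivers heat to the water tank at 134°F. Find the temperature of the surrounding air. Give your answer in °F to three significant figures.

COP_HP = T_H/(T_H − T_C) gives T_H − T_C = T_H/COP.
With T_H = 329.82 K, T_C = 329.82 × (1 − 1/8.25) = 289.84 K.
Converting, 289.84 K = 62.04°F.

62.0 °F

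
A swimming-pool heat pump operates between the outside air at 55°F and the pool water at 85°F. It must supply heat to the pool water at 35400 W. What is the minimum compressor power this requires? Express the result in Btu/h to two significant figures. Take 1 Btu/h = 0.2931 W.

In absolute terms T_C = 285.93 K and T_H = 302.59 K, so ΔT = 16.67 K.
COP_Carnot = T_H/ΔT = 302.59/16.67 = 18.16.
Ẇ_min = Q̇/COP_Carnot = 35400/18.16 = 1950 W = 6652 Btu/h.

6700 Btu/h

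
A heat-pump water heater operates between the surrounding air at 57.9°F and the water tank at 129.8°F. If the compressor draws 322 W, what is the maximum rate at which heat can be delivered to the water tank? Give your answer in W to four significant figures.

In absolute terms T_C = 287.54 K and T_H = 327.48 K, so ΔT = 39.94 K.
COP_Carnot = T_H/ΔT = 327.48/39.94 = 8.198.
Q̇_max = COP_Carnot × Ẇ = 8.198 × 322.0 W = 2640 W.

2640 W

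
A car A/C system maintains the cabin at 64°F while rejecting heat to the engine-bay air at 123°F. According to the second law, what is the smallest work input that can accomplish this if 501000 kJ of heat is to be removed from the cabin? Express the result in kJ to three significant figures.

56400 kJ

In absolute terms T_C = 290.93 K and T_H = 323.71 K, so ΔT = 32.78 K.
The reversible limit is COP_R = T_C/ΔT = 8.876, so W_min = Q_C/COP = Q_C·ΔT/T_C.
W_min = 501000 × 32.78/290.93 = 56450 kJ.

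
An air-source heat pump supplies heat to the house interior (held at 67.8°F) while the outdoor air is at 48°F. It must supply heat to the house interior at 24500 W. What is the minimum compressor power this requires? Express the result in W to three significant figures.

920 W

In absolute terms T_C = 282.04 K and T_H = 293.04 K, so ΔT = 11.00 K.
COP_Carnot = T_H/ΔT = 293.04/11.00 = 26.64.
Ẇ_min = Q̇/COP_Carnot = 24500/26.64 = 919.7 W.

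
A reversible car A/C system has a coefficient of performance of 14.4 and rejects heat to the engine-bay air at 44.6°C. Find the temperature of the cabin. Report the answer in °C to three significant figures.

24.0 °C

For a Carnot refrigerator COP_R = T_C/(T_H − T_C), so T_C = COP·T_H/(1 + COP).
With T_H = 317.75 K, T_C = 14.4 × 317.75/15.40 = 297.12 K.
Converting, 297.12 K = 23.97°C.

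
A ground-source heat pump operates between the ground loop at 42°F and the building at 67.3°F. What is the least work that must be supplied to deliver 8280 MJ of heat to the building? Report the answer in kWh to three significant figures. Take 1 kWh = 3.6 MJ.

110 kWh

In absolute terms T_C = 278.71 K and T_H = 292.76 K, so ΔT = 14.06 K.
The reversible limit is COP_HP = T_H/ΔT = 20.83, so W_min = Q_H/COP = Q_H·ΔT/T_H.
W_min = 8280 × 14.06/292.76 = 397.5 MJ = 110.4 kWh.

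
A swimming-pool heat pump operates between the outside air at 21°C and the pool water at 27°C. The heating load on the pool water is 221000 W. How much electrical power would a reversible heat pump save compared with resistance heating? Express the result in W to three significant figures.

217000 W

In absolute terms T_C = 294.15 K and T_H = 300.15 K, so ΔT = 6.000 K.
COP_Carnot = T_H/ΔT = 300.15/6.000 = 50.03.
Resistance heating needs Ẇ_res = Q̇_H = 221000 W; the reversible heat pump needs only Ẇ_hp = Q̇_H/COP = 4418 W.
Saving = 221000 − 4418 = 216600 W.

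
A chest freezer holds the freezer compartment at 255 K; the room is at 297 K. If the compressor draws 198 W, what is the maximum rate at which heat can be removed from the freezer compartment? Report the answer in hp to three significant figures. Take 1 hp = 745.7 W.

The reservoir spacing is ΔT = 297 − 255 = 42.00 K.
COP_Carnot = T_C/ΔT = 255.00/42.00 = 6.071.
Q̇_max = COP_Carnot × Ẇ = 6.071 × 198.0 W = 1202 W = 1.612 hp.

1.61 hp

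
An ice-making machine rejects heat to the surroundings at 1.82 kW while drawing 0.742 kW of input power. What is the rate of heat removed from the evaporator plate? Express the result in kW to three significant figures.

1.08 kW

For a cyclic device the first law requires Q̇_H = Q̇_C + Ẇ.
Q̇_C = Q̇_H − Ẇ = 1.078 kW.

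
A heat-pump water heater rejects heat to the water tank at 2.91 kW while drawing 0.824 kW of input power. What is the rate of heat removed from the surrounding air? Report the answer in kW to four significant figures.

For a cyclic device the first law requires Q̇_H = Q̇_C + Ẇ.
Q̇_C = Q̇_H − Ẇ = 2.086 kW.

2.086 kW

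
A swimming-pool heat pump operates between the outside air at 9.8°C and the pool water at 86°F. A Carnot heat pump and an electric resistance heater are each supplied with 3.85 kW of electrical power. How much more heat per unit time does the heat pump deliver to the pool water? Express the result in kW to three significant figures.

53.9 kW

In absolute terms T_C = 282.95 K and T_H = 303.15 K, so ΔT = 20.20 K.
COP_Carnot = T_H/ΔT = 303.15/20.20 = 15.01.
The heat pump delivers Q̇_H = COP × Ẇ = 57.78 kW; the resistance heater delivers Ẇ = 3.850 kW.
Extra = (COP − 1)·Ẇ = 53.93 kW.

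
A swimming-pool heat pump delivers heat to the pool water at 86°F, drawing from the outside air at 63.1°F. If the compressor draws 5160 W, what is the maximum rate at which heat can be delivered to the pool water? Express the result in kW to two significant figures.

In absolute terms T_C = 290.43 K and T_H = 303.15 K, so ΔT = 12.72 K.
COP_Carnot = T_H/ΔT = 303.15/12.72 = 23.83.
Q̇_max = COP_Carnot × Ẇ = 23.83 × 5160 W = 123000 W = 123.0 kW.

120 kW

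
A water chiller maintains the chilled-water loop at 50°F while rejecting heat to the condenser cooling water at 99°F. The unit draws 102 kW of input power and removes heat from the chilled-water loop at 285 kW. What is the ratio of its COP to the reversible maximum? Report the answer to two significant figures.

0.27

COP_actual = Q̇_C/Ẇ = 285.0/102.0 = 2.794.
In absolute terms T_C = 283.15 K and T_H = 310.37 K, so ΔT = 27.22 K.
COP_Carnot = T_C/ΔT = 283.15/27.22 = 10.40.
η_II = COP_actual/COP_Carnot = 2.794/10.40 = 0.2686.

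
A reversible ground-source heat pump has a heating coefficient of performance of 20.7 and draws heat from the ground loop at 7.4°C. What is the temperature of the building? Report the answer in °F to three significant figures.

COP_HP = T_H/(T_H − T_C) rearranges to T_H = COP·T_C/(COP − 1).
With T_C = 280.55 K, T_H = 20.7 × 280.55/19.70 = 294.79 K.
Converting, 294.79 K = 70.95°F.

71.0 °F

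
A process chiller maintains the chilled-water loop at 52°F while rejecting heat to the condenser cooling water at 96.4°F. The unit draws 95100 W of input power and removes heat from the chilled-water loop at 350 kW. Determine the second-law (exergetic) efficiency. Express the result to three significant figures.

0.319

Converting, Q̇_C = 350.0 kW = 350000 W, so COP_actual = Q̇_C/Ẇ = 350000/95100 = 3.680.
In absolute terms T_C = 284.26 K and T_H = 308.93 K, so ΔT = 24.67 K.
COP_Carnot = T_C/ΔT = 284.26/24.67 = 11.52.
η_II = COP_actual/COP_Carnot = 3.680/11.52 = 0.3194.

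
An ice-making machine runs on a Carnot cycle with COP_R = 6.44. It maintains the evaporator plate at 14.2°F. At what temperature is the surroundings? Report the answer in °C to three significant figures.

COP_R = T_C/(T_H − T_C) gives T_H − T_C = T_C/COP.
With T_C = 263.26 K, T_H = 263.26 × (1 + 1/6.44) = 304.14 K.
Converting, 304.14 K = 30.99°C.

31.0 °C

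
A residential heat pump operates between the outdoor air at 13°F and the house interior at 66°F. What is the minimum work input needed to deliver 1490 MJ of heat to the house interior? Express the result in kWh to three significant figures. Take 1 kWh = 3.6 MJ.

In absolute terms T_C = 262.59 K and T_H = 292.04 K, so ΔT = 29.44 K.
The reversible limit is COP_HP = T_H/ΔT = 9.918, so W_min = Q_H/COP = Q_H·ΔT/T_H.
W_min = 1490 × 29.44/292.04 = 150.2 MJ = 41.73 kWh.

41.7 kWh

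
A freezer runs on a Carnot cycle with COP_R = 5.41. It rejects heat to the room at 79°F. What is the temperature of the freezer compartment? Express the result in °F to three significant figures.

For a Carnot refrigerator COP_R = T_C/(T_H − T_C), so T_C = COP·T_H/(1 + COP).
With T_H = 299.26 K, T_C = 5.41 × 299.26/6.410 = 252.57 K.
Converting, 252.57 K = -5.04°F.

-5.04 °F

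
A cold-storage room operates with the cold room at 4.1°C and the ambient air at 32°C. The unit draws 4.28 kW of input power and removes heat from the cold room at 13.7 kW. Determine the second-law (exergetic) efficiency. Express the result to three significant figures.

0.322

COP_actual = Q̇_C/Ẇ = 13.70/4.280 = 3.201.
In absolute terms T_C = 277.25 K and T_H = 305.15 K, so ΔT = 27.90 K.
COP_Carnot = T_C/ΔT = 277.25/27.90 = 9.937.
η_II = COP_actual/COP_Carnot = 3.201/9.937 = 0.3221.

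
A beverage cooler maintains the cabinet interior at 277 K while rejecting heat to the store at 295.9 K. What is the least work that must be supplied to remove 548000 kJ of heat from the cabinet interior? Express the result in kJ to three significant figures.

The reservoir spacing is ΔT = 295.9 − 277 = 18.90 K.
The reversible limit is COP_R = T_C/ΔT = 14.66, so W_min = Q_C/COP = Q_C·ΔT/T_C.
W_min = 548000 × 18.90/277.00 = 37390 kJ.

37400 kJ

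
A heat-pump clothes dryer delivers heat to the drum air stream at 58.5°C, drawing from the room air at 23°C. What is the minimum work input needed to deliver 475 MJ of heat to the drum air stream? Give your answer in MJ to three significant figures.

In absolute terms T_C = 296.15 K and T_H = 331.65 K, so ΔT = 35.50 K.
The reversible limit is COP_HP = T_H/ΔT = 9.342, so W_min = Q_H/COP = Q_H·ΔT/T_H.
W_min = 475.0 × 35.50/331.65 = 50.84 MJ.

50.8 MJ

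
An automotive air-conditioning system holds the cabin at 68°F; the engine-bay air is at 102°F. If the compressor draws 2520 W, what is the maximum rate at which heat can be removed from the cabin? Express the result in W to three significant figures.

In absolute terms T_C = 293.15 K and T_H = 312.04 K, so ΔT = 18.89 K.
COP_Carnot = T_C/ΔT = 293.15/18.89 = 15.52.
Q̇_max = COP_Carnot × Ẇ = 15.52 × 2520 W = 39110 W.

39100 W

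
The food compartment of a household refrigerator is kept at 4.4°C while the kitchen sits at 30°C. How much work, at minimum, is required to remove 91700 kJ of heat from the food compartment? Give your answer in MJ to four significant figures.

8.458 MJ

In absolute terms T_C = 277.55 K and T_H = 303.15 K, so ΔT = 25.60 K.
The reversible limit is COP_R = T_C/ΔT = 10.84, so W_min = Q_C/COP = Q_C·ΔT/T_C.
W_min = 91700 × 25.60/277.55 = 8458 kJ = 8.458 MJ.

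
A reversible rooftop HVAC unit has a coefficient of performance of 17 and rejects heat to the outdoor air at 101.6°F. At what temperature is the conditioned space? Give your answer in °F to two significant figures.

70 °F

For a Carnot refrigerator COP_R = T_C/(T_H − T_C), so T_C = COP·T_H/(1 + COP).
With T_H = 311.82 K, T_C = 17 × 311.82/18.00 = 294.49 K.
Converting, 294.49 K = 70.42°F.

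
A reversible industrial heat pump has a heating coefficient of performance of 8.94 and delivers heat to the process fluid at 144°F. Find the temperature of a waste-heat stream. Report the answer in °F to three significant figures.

76.5 °F

COP_HP = T_H/(T_H − T_C) gives T_H − T_C = T_H/COP.
With T_H = 335.37 K, T_C = 335.37 × (1 − 1/8.94) = 297.86 K.
Converting, 297.86 K = 76.48°F.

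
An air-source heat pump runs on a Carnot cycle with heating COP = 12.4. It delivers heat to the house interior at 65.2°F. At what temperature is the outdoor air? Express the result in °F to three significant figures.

COP_HP = T_H/(T_H − T_C) gives T_H − T_C = T_H/COP.
With T_H = 291.59 K, T_C = 291.59 × (1 − 1/12.4) = 268.08 K.
Converting, 268.08 K = 22.87°F.

22.9 °F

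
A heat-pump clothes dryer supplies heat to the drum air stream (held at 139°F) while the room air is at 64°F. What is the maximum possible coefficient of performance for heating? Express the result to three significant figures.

7.98

In absolute terms T_C = 290.93 K and T_H = 332.59 K, so ΔT = 41.67 K.
For a reversible cycle, COP_Carnot = T_H/ΔT = 332.59/41.67 = 7.982.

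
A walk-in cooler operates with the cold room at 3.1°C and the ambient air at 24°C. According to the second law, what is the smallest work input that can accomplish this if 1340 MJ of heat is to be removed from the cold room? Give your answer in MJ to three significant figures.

In absolute terms T_C = 276.25 K and T_H = 297.15 K, so ΔT = 20.90 K.
The reversible limit is COP_R = T_C/ΔT = 13.22, so W_min = Q_C/COP = Q_C·ΔT/T_C.
W_min = 1340 × 20.90/276.25 = 101.4 MJ.

101 MJ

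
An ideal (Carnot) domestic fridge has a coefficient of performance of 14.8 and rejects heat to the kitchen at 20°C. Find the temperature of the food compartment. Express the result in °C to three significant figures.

For a Carnot refrigerator COP_R = T_C/(T_H − T_C), so T_C = COP·T_H/(1 + COP).
With T_H = 293.15 K, T_C = 14.8 × 293.15/15.80 = 274.60 K.
Converting, 274.60 K = 1.45°C.

1.45 °C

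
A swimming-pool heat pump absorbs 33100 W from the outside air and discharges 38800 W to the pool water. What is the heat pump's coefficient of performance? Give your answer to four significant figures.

The first law gives Q̇_H = Q̇_C + Ẇ, so the three rates are Q̇_C = 33100, Q̇_H = 38800, Ẇ = 5700 W.
COP_HP = Q̇_H/Ẇ = 38800/5700 = 6.807.

6.807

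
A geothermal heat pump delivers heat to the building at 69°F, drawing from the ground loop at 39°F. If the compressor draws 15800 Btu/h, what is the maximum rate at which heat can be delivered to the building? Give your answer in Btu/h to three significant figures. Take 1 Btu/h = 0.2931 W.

In absolute terms T_C = 277.04 K and T_H = 293.71 K, so ΔT = 16.67 K.
COP_Carnot = T_H/ΔT = 293.71/16.67 = 17.62.
Q̇_max = COP_Carnot × Ẇ = 17.62 × 15800 Btu/h = 278400 Btu/h.

278000 Btu/h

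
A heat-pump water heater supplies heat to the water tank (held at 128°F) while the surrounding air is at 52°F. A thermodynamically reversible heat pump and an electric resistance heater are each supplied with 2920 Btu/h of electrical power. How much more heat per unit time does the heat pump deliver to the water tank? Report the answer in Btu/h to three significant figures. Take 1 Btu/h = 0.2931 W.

19700 Btu/h

In absolute terms T_C = 284.26 K and T_H = 326.48 K, so ΔT = 42.22 K.
COP_Carnot = T_H/ΔT = 326.48/42.22 = 7.733.
The heat pump delivers Q̇_H = COP × Ẇ = 22580 Btu/h; the resistance heater delivers Ẇ = 2920 Btu/h.
Extra = (COP − 1)·Ẇ = 19660 Btu/h.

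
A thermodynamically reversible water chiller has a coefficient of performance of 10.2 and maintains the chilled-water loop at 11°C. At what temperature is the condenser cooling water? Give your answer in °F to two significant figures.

100 °F

COP_R = T_C/(T_H − T_C) gives T_H − T_C = T_C/COP.
With T_C = 284.15 K, T_H = 284.15 × (1 + 1/10.2) = 312.01 K.
Converting, 312.01 K = 101.94°F.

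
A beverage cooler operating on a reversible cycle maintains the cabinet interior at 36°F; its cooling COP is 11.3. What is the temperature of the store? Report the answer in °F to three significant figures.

79.9 °F

COP_R = T_C/(T_H − T_C) gives T_H − T_C = T_C/COP.
With T_C = 275.37 K, T_H = 275.37 × (1 + 1/11.3) = 299.74 K.
Converting, 299.74 K = 79.86°F.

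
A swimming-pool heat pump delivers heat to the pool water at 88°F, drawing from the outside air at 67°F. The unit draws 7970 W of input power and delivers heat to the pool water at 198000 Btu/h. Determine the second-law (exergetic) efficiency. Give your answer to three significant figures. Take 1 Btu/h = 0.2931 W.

0.279

Converting, Q̇_H = 198000 Btu/h = 58030 W, so COP_actual = Q̇_H/Ẇ = 58030/7970 = 7.282.
In absolute terms T_C = 292.59 K and T_H = 304.26 K, so ΔT = 11.67 K.
COP_Carnot = T_H/ΔT = 304.26/11.67 = 26.08.
η_II = COP_actual/COP_Carnot = 7.282/26.08 = 0.2792.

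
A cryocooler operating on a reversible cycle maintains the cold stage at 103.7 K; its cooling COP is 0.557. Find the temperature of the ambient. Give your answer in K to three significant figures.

COP_R = T_C/(T_H − T_C) gives T_H − T_C = T_C/COP.
With T_C = 103.70 K, T_H = 103.70 × (1 + 1/0.557) = 289.88 K.

290 K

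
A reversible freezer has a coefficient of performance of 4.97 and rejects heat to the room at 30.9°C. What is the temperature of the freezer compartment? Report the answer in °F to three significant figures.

-4.05 °F

For a Carnot refrigerator COP_R = T_C/(T_H − T_C), so T_C = COP·T_H/(1 + COP).
With T_H = 304.05 K, T_C = 4.97 × 304.05/5.970 = 253.12 K.
Converting, 253.12 K = -4.05°F.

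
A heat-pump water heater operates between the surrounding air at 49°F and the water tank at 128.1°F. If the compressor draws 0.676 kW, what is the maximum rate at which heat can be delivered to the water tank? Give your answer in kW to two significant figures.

5.0 kW

In absolute terms T_C = 282.59 K and T_H = 326.54 K, so ΔT = 43.94 K.
COP_Carnot = T_H/ΔT = 326.54/43.94 = 7.431.
Q̇_max = COP_Carnot × Ẇ = 7.431 × 0.6760 kW = 5.023 kW.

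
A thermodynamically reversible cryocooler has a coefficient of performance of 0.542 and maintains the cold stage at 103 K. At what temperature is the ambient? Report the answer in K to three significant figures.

293 K

COP_R = T_C/(T_H − T_C) gives T_H − T_C = T_C/COP.
With T_C = 103.00 K, T_H = 103.00 × (1 + 1/0.542) = 293.04 K.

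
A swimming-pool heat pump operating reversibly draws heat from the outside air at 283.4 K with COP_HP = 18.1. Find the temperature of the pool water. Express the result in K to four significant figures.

COP_HP = T_H/(T_H − T_C) rearranges to T_H = COP·T_C/(COP − 1).
With T_C = 283.40 K, T_H = 18.1 × 283.40/17.10 = 299.97 K.

300.0 K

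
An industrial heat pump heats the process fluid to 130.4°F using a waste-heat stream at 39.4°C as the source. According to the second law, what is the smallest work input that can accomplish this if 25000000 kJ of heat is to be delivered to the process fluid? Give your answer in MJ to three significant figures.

In absolute terms T_C = 312.55 K and T_H = 327.82 K, so ΔT = 15.27 K.
The reversible limit is COP_HP = T_H/ΔT = 21.47, so W_min = Q_H/COP = Q_H·ΔT/T_H.
W_min = 25000000 × 15.27/327.82 = 1164000 kJ = 1164 MJ.

1160 MJ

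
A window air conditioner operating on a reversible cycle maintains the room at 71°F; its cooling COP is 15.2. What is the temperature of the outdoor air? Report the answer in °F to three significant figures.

106 °F

COP_R = T_C/(T_H − T_C) gives T_H − T_C = T_C/COP.
With T_C = 294.82 K, T_H = 294.82 × (1 + 1/15.2) = 314.21 K.
Converting, 314.21 K = 105.91°F.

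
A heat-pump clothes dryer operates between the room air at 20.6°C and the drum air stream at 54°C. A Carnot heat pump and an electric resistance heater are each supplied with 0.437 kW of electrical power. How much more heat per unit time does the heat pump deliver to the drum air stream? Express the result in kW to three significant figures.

3.84 kW

In absolute terms T_C = 293.75 K and T_H = 327.15 K, so ΔT = 33.40 K.
COP_Carnot = T_H/ΔT = 327.15/33.40 = 9.795.
The heat pump delivers Q̇_H = COP × Ẇ = 4.280 kW; the resistance heater delivers Ẇ = 0.4370 kW.
Extra = (COP − 1)·Ẇ = 3.843 kW.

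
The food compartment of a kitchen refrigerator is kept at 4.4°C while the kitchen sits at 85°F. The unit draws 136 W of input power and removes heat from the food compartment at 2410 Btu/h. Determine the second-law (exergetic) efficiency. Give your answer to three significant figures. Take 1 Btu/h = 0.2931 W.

Converting, Q̇_C = 2410 Btu/h = 706.4 W, so COP_actual = Q̇_C/Ẇ = 706.4/136.0 = 5.194.
In absolute terms T_C = 277.55 K and T_H = 302.59 K, so ΔT = 25.04 K.
COP_Carnot = T_C/ΔT = 277.55/25.04 = 11.08.
η_II = COP_actual/COP_Carnot = 5.194/11.08 = 0.4687.

0.469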